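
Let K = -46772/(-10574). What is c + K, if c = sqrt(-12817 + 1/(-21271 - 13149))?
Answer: 23386/5287 + I*sqrt(3796191618305)/17210 ≈ 4.4233 + 113.21*I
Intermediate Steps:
c = I*sqrt(3796191618305)/17210 (c = sqrt(-12817 + 1/(-34420)) = sqrt(-12817 - 1/34420) = sqrt(-441161141/34420) = I*sqrt(3796191618305)/17210 ≈ 113.21*I)
K = 23386/5287 (K = -46772*(-1/10574) = 23386/5287 ≈ 4.4233)
c + K = I*sqrt(3796191618305)/17210 + 23386/5287 = 23386/5287 + I*sqrt(3796191618305)/17210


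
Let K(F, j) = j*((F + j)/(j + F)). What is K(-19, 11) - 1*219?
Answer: -208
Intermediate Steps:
K(F, j) = j (K(F, j) = j*((F + j)/(F + j)) = j*1 = j)
K(-19, 11) - 1*219 = 11 - 1*219 = 11 - 219 = -208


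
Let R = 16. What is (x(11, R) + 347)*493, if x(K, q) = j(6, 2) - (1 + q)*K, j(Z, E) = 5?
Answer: 81345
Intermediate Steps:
x(K, q) = 5 - K*(1 + q) (x(K, q) = 5 - (1 + q)*K = 5 - K*(1 + q))
(x(11, R) + 347)*493 = ((5 - 1*11 - 1*11*16) + 347)*493 = ((5 - 11 - 176) + 347)*493 = (-182 + 347)*493 = 165*493 = 81345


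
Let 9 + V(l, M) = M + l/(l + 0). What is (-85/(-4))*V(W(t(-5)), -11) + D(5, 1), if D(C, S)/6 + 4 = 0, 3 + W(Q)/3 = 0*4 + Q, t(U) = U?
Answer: -1711/4 ≈ -427.75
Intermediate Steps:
W(Q) = -9 + 3*Q (W(Q) = -9 + 3*(0*4 + Q) = -9 + 3*(0 + Q) = -9 + 3*Q)
D(C, S) = -24 (D(C, S) = -24 + 6*0 = -24 + 0 = -24)
V(l, M) = -8 + M (V(l, M) = -9 + (M + l/(l + 0)) = -9 + (M + l/l) = -9 + (M + 1) = -9 + (1 + M) = -8 + M)
(-85/(-4))*V(W(t(-5)), -11) + D(5, 1) = (-85/(-4))*(-8 - 11) - 24 = -85*(-¼)*(-19) - 24 = (85/4)*(-19) - 24 = -1615/4 - 24 = -1711/4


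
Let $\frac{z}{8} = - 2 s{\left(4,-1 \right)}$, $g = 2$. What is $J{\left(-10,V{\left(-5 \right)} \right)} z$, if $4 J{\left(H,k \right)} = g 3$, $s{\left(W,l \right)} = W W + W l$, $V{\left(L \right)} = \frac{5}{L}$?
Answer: $-288$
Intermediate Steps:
$s{\left(W,l \right)} = W^{2} + W l$
$J{\left(H,k \right)} = \frac{3}{2}$ ($J{\left(H,k \right)} = \frac{2 \cdot 3}{4} = \frac{1}{4} \cdot 6 = \frac{3}{2}$)
$z = -192$ ($z = 8 \left(- 2 \cdot 4 \left(4 - 1\right)\right) = 8 \left(- 2 \cdot 4 \cdot 3\right) = 8 \left(\left(-2\right) 12\right) = 8 \left(-24\right) = -192$)
$J{\left(-10,V{\left(-5 \right)} \right)} z = \frac{3}{2} \left(-192\right) = -288$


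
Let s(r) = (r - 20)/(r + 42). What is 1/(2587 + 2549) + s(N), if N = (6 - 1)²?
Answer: 25747/344112 ≈ 0.074822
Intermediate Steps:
N = 25 (N = 5² = 25)
s(r) = (-20 + r)/(42 + r)
1/(2587 + 2549) + s(N) = 1/(2587 + 2549) + (-20 + 25)/(42 + 25) = 1/5136 + 5/67 = 25747/344112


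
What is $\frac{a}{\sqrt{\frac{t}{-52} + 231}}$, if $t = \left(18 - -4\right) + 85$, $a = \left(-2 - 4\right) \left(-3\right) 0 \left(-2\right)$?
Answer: $0$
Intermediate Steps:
$a = 0$ ($a = \left(-6\right) \left(-3\right) 0 \left(-2\right) = 18 \cdot 0 \left(-2\right) = 0 \left(-2\right) = 0$)
$t = 107$ ($t = \left(18 + 4\right) + 85 = 22 + 85 = 107$)
$\frac{a}{\sqrt{\frac{t}{-52} + 231}} = \frac{0}{\sqrt{\frac{107}{-52} + 231}} = \frac{0}{\sqrt{107 \left(- \frac{1}{52}\right) + 231}} = \frac{0}{\sqrt{- \frac{107}{52} + 231}} = \frac{0}{\sqrt{\frac{11905}{52}}} = \frac{0}{\frac{1}{26} \sqrt{154765}} = 0 \frac{2 \sqrt{154765}}{11905} = 0$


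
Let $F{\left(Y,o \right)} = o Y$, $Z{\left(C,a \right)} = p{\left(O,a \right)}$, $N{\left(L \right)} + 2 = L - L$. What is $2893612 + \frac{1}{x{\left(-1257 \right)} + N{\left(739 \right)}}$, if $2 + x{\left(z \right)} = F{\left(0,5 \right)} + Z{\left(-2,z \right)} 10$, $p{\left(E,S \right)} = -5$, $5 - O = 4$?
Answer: $\frac{156255047}{54} \approx 2.8936 \cdot 10^{6}$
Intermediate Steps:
$N{\left(L \right)} = -2$ ($N{\left(L \right)} = -2 + \left(L - L\right) = -2 + 0 = -2$)
$O = 1$ ($O = 5 - 4 = 1$)
$Z{\left(C,a \right)} = -5$
$F{\left(Y,o \right)} = Y o$
$x{\left(z \right)} = -52$ ($x{\left(z \right)} = -2 + \left(0 \cdot 5 - 50\right) = -2 + \left(0 - 50\right) = -2 - 50 = -52$)
$2893612 + \frac{1}{x{\left(-1257 \right)} + N{\left(739 \right)}} = 2893612 + \frac{1}{-52 - 2} = 2893612 + \frac{1}{-54} = 2893612 - \frac{1}{54} = \frac{156255047}{54}$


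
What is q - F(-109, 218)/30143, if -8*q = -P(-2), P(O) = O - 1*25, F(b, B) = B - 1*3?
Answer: -18967/5608 ≈ -3.3821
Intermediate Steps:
F(b, B) = -3 + B (F(b, B) = B - 3 = -3 + B)
P(O) = -25 + O (P(O) = O - 25 = -25 + O)
q = -27/8 (q = -(-1)*(-25 - 2)/8 = -(-1)*(-27)/8 = -⅛*27 = -27/8 ≈ -3.3750)
q - F(-109, 218)/30143 = -27/8 - (-3 + 218)/30143 = -27/8 - 215/30143 = -27/8 - 1*5/701 = -27/8 - 5/701 = -18967/5608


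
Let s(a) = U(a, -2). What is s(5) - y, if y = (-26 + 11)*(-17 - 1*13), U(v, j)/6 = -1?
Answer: -456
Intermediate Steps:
U(v, j) = -6 (U(v, j) = 6*(-1) = -6)
s(a) = -6
y = 450 (y = -15*(-17 - 13) = -15*(-30) = 450)
s(5) - y = -6 - 1*450 = -6 - 450 = -456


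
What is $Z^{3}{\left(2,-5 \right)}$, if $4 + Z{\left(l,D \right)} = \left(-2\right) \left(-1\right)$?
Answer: $-8$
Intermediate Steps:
$Z{\left(l,D \right)} = -2$ ($Z{\left(l,D \right)} = -4 - -2 = -4 + 2 = -2$)
$Z^{3}{\left(2,-5 \right)} = \left(-2\right)^{3} = -8$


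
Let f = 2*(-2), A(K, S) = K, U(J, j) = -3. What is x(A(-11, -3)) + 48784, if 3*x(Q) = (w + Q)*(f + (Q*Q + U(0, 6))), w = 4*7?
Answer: 49430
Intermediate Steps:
w = 28
f = -4
x(Q) = (-7 + Q²)*(28 + Q)/3 (x(Q) = ((28 + Q)*(-4 + (Q*Q - 3)))/3 = ((28 + Q)*(-4 + (Q² - 3)))/3 = ((28 + Q)*(-4 + (-3 + Q²)))/3 = ((28 + Q)*(-7 + Q²))/3 = ((-7 + Q²)*(28 + Q))/3 = (-7 + Q²)*(28 + Q)/3)
x(A(-11, -3)) + 48784 = (-196/3 - 7/3*(-11) + (⅓)*(-11)³ + (28/3)*(-11)²) + 48784 = (-196/3 + 77/3 + (⅓)*(-1331) + (28/3)*121) + 48784 = (-196/3 + 77/3 - 1331/3 + 3388/3) + 48784 = 646 + 48784 = 49430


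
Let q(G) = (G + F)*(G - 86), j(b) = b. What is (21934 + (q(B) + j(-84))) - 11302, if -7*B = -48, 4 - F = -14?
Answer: 420456/49 ≈ 8580.7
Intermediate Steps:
F = 18 (F = 4 - 1*(-14) = 4 + 14 = 18)
B = 48/7 (B = -1/7*(-48) = 48/7 ≈ 6.8571)
q(G) = (-86 + G)*(18 + G) (q(G) = (G + 18)*(G - 86) = (18 + G)*(-86 + G) = (-86 + G)*(18 + G))
(21934 + (q(B) + j(-84))) - 11302 = (21934 + ((-1548 + (48/7)**2 - 68*48/7) - 84)) - 11302 = (21934 + ((-1548 + 2304/49 - 3264/7) - 84)) - 11302 = (21934 + (-96396/49 - 84)) - 11302 = (21934 - 100512/49) - 11302 = 974254/49 - 11302 = 420456/49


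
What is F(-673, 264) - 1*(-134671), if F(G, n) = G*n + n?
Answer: -42737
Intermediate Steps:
F(G, n) = n + G*n
F(-673, 264) - 1*(-134671) = 264*(1 - 673) - 1*(-134671) = 264*(-672) + 134671 = -177408 + 134671 = -42737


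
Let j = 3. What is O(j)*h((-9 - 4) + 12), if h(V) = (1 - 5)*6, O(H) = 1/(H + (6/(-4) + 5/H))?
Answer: -144/19 ≈ -7.5789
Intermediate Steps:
O(H) = 1/(-3/2 + H + 5/H) (O(H) = 1/(H + (6*(-¼) + 5/H)) = 1/(H + (-3/2 + 5/H)) = 1/(-3/2 + H + 5/H))
h(V) = -24 (h(V) = -4*6 = -24)
O(j)*h((-9 - 4) + 12) = (2*3/(10 - 3*3 + 2*3²))*(-24) = (2*3/(10 - 9 + 2*9))*(-24) = (2*3/(10 - 9 + 18))*(-24) = (2*3/19)*(-24) = (2*3*(1/19))*(-24) = (6/19)*(-24) = -144/19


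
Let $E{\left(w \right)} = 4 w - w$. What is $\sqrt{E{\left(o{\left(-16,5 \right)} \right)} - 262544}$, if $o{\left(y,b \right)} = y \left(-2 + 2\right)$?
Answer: $4 i \sqrt{16409} \approx 512.39 i$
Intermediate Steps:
$o{\left(y,b \right)} = 0$ ($o{\left(y,b \right)} = y 0 = 0$)
$E{\left(w \right)} = 3 w$
$\sqrt{E{\left(o{\left(-16,5 \right)} \right)} - 262544} = \sqrt{3 \cdot 0 - 262544} = \sqrt{0 - 262544} = \sqrt{-262544} = 4 i \sqrt{16409}$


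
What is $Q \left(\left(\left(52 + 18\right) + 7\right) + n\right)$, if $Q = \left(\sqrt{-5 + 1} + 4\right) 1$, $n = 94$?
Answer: $684 + 342 i \approx 684.0 + 342.0 i$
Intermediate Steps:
$Q = 4 + 2 i$ ($Q = \left(\sqrt{-4} + 4\right) 1 = \left(2 i + 4\right) 1 = \left(4 + 2 i\right) 1 = 4 + 2 i \approx 4.0 + 2.0 i$)
$Q \left(\left(\left(52 + 18\right) + 7\right) + n\right) = \left(4 + 2 i\right) \left(\left(\left(52 + 18\right) + 7\right) + 94\right) = \left(4 + 2 i\right) \left(\left(70 + 7\right) + 94\right) = \left(4 + 2 i\right) \left(77 + 94\right) = \left(4 + 2 i\right) 171 = 684 + 342 i$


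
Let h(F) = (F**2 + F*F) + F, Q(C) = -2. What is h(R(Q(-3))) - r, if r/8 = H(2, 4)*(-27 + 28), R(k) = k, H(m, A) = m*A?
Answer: -58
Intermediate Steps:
H(m, A) = A*m
r = 64 (r = 8*((4*2)*(-27 + 28)) = 8*(8*1) = 8*8 = 64)
h(F) = F + 2*F**2 (h(F) = (F**2 + F**2) + F = 2*F**2 + F = F + 2*F**2)
h(R(Q(-3))) - r = -2*(1 + 2*(-2)) - 1*64 = -2*(1 - 4) - 64 = -2*(-3) - 64 = 6 - 64 = -58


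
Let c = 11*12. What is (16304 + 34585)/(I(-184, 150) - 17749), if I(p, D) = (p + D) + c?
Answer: -50889/17651 ≈ -2.8831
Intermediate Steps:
c = 132
I(p, D) = 132 + D + p (I(p, D) = (p + D) + 132 = (D + p) + 132 = 132 + D + p)
(16304 + 34585)/(I(-184, 150) - 17749) = (16304 + 34585)/((132 + 150 - 184) - 17749) = 50889/(98 - 17749) = 50889/(-17651) = 50889*(-1/17651) = -50889/17651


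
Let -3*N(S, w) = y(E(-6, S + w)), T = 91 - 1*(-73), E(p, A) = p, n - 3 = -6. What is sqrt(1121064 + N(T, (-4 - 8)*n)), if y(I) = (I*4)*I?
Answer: 2*sqrt(280254) ≈ 1058.8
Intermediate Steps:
n = -3 (n = 3 - 6 = -3)
y(I) = 4*I**2 (y(I) = (4*I)*I = 4*I**2)
T = 164 (T = 91 + 73 = 164)
N(S, w) = -48 (N(S, w) = -4*(-6)**2/3 = -4*36/3 = -1/3*144 = -48)
sqrt(1121064 + N(T, (-4 - 8)*n)) = sqrt(1121064 - 48) = sqrt(1121016) = 2*sqrt(280254)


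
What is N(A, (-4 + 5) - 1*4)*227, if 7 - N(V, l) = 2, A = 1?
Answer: 1135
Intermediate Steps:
N(V, l) = 5 (N(V, l) = 7 - 1*2 = 7 - 2 = 5)
N(A, (-4 + 5) - 1*4)*227 = 5*227 = 1135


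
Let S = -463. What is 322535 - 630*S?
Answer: 614225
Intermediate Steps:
322535 - 630*S = 322535 - 630*(-463) = 322535 + 291690 = 614225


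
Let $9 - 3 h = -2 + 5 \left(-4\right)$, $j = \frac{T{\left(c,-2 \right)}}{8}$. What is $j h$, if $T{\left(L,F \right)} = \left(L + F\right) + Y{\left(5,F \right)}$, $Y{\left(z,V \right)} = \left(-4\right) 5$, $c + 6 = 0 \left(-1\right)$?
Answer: $- \frac{217}{6} \approx -36.167$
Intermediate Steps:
$c = -6$ ($c = -6 + 0 \left(-1\right) = -6 + 0 = -6$)
$Y{\left(z,V \right)} = -20$
$T{\left(L,F \right)} = -20 + F + L$ ($T{\left(L,F \right)} = \left(L + F\right) - 20 = \left(F + L\right) - 20 = -20 + F + L$)
$j = - \frac{7}{2}$ ($j = \frac{-20 - 2 - 6}{8} = \left(-28\right) \frac{1}{8} = - \frac{7}{2} \approx -3.5$)
$h = \frac{31}{3}$ ($h = 3 - \frac{-2 + 5 \left(-4\right)}{3} = 3 - \frac{-2 - 20}{3} = 3 - - \frac{22}{3} = 3 + \frac{22}{3} = \frac{31}{3} \approx 10.333$)
$j h = \left(- \frac{7}{2}\right) \frac{31}{3} = - \frac{217}{6}$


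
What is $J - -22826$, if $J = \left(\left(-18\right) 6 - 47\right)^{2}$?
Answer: $46851$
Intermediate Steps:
$J = 24025$ ($J = \left(-108 - 47\right)^{2} = \left(-155\right)^{2} = 24025$)
$J - -22826 = 24025 - -22826 = 24025 + 22826 = 46851$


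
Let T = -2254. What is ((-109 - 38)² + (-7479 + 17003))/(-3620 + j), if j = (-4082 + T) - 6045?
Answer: -31133/16001 ≈ -1.9457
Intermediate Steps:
j = -12381 (j = (-4082 - 2254) - 6045 = -6336 - 6045 = -12381)
((-109 - 38)² + (-7479 + 17003))/(-3620 + j) = ((-109 - 38)² + (-7479 + 17003))/(-3620 - 12381) = ((-147)² + 9524)/(-16001) = (21609 + 9524)*(-1/16001) = 31133*(-1/16001) = -31133/16001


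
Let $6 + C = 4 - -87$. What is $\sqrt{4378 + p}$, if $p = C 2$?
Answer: $2 \sqrt{1137} \approx 67.439$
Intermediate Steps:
$C = 85$ ($C = -6 + \left(4 - -87\right) = -6 + \left(4 + 87\right) = -6 + 91 = 85$)
$p = 170$ ($p = 85 \cdot 2 = 170$)
$\sqrt{4378 + p} = \sqrt{4378 + 170} = \sqrt{4548} = 2 \sqrt{1137}$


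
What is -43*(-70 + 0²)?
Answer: 3010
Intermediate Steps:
-43*(-70 + 0²) = -43*(-70 + 0) = -43*(-70) = 3010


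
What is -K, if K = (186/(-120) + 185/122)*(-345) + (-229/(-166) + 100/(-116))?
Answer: -7113305/587308 ≈ -12.112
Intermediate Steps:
K = 7113305/587308 (K = (186*(-1/120) + 185*(1/122))*(-345) + (-229*(-1/166) + 100*(-1/116)) = (-31/20 + 185/122)*(-345) + (229/166 - 25/29) = -41/1220*(-345) + 2491/4814 = 2829/244 + 2491/4814 = 7113305/587308 ≈ 12.112)
-K = -1*7113305/587308 = -7113305/587308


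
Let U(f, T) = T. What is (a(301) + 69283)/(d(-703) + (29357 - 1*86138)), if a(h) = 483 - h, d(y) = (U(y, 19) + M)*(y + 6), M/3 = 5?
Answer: -69465/80479 ≈ -0.86314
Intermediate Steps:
M = 15 (M = 3*5 = 15)
d(y) = 204 + 34*y (d(y) = (19 + 15)*(y + 6) = 34*(6 + y) = 204 + 34*y)
(a(301) + 69283)/(d(-703) + (29357 - 1*86138)) = ((483 - 1*301) + 69283)/((204 + 34*(-703)) + (29357 - 1*86138)) = ((483 - 301) + 69283)/((204 - 23902) + (29357 - 86138)) = (182 + 69283)/(-23698 - 56781) = 69465/(-80479) = 69465*(-1/80479) = -69465/80479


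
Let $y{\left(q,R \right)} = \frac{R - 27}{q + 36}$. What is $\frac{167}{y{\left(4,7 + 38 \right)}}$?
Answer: $\frac{3340}{9} \approx 371.11$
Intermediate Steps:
$y{\left(q,R \right)} = \frac{-27 + R}{36 + q}$
$\frac{167}{y{\left(4,7 + 38 \right)}} = \frac{167}{\frac{1}{36 + 4} \left(-27 + \left(7 + 38\right)\right)} = \frac{167}{\frac{1}{40} \left(-27 + 45\right)} = \frac{167}{\frac{1}{40} \cdot 18} = \frac{167}{\frac{9}{20}} = 167 \cdot \frac{20}{9} = \frac{3340}{9}$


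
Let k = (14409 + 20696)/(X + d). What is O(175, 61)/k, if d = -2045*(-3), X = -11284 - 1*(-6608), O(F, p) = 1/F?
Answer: 1459/6143375 ≈ 0.00023749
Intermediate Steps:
X = -4676 (X = -11284 + 6608 = -4676)
d = 6135
k = 35105/1459 (k = (14409 + 20696)/(-4676 + 6135) = 35105/1459 ≈ 24.061)
O(175, 61)/k = 1/(175*(35105/1459)) = (1/175)*(1459/35105) = 1459/6143375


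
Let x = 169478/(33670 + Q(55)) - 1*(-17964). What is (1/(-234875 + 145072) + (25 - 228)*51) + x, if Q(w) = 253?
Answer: 23201272342170/3046387169 ≈ 7616.0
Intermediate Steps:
x = 609562250/33923 (x = 169478/(33670 + 253) - 1*(-17964) = 169478/33923 + 17964 = 609562250/33923 ≈ 17969.)
(1/(-234875 + 145072) + (25 - 228)*51) + x = (1/(-234875 + 145072) + (25 - 228)*51) + 609562250/33923 = (1/(-89803) - 203*51) + 609562250/33923 = (-1/89803 - 10353) + 609562250/33923 = -929730460/89803 + 609562250/33923 = 23201272342170/3046387169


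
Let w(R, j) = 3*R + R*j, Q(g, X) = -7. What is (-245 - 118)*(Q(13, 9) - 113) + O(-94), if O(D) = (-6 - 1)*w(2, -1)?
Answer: 43532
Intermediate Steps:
O(D) = -28 (O(D) = (-6 - 1)*(2*(3 - 1)) = -14*2 = -7*4 = -28)
(-245 - 118)*(Q(13, 9) - 113) + O(-94) = (-245 - 118)*(-7 - 113) - 28 = -363*(-120) - 28 = 43560 - 28 = 43532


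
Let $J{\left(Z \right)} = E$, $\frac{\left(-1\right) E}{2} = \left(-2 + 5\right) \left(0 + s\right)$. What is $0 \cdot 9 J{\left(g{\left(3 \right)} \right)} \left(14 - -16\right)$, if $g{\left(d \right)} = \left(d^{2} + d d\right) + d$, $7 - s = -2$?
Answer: $0$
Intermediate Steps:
$s = 9$ ($s = 7 - -2 = 7 + 2 = 9$)
$E = -54$ ($E = - 2 \left(-2 + 5\right) \left(0 + 9\right) = - 2 \cdot 3 \cdot 9 = \left(-2\right) 27 = -54$)
$g{\left(d \right)} = d + 2 d^{2}$ ($g{\left(d \right)} = \left(d^{2} + d^{2}\right) + d = 2 d^{2} + d = d + 2 d^{2}$)
$J{\left(Z \right)} = -54$
$0 \cdot 9 J{\left(g{\left(3 \right)} \right)} \left(14 - -16\right) = 0 \cdot 9 \left(-54\right) \left(14 - -16\right) = 0 \left(-54\right) \left(14 + 16\right) = 0 \cdot 30 = 0$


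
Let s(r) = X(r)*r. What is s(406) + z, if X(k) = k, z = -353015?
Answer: -188179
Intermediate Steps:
s(r) = r² (s(r) = r*r = r²)
s(406) + z = 406² - 353015 = 164836 - 353015 = -188179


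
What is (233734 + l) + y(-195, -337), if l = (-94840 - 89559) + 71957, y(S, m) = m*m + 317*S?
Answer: 173046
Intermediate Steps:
y(S, m) = m² + 317*S
l = -112442 (l = -184399 + 71957 = -112442)
(233734 + l) + y(-195, -337) = (233734 - 112442) + ((-337)² + 317*(-195)) = 121292 + (113569 - 61815) = 121292 + 51754 = 173046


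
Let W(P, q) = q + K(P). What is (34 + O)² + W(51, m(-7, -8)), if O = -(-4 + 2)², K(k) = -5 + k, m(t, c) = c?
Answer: 938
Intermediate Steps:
O = -4 (O = -1*(-2)² = -1*4 = -4)
W(P, q) = -5 + P + q (W(P, q) = q + (-5 + P) = -5 + P + q)
(34 + O)² + W(51, m(-7, -8)) = (34 - 4)² + (-5 + 51 - 8) = 30² + 38 = 900 + 38 = 938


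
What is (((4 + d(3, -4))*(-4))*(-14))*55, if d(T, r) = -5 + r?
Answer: -15400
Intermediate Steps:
(((4 + d(3, -4))*(-4))*(-14))*55 = (((4 + (-5 - 4))*(-4))*(-14))*55 = (((4 - 9)*(-4))*(-14))*55 = (-5*(-4)*(-14))*55 = (20*(-14))*55 = -280*55 = -15400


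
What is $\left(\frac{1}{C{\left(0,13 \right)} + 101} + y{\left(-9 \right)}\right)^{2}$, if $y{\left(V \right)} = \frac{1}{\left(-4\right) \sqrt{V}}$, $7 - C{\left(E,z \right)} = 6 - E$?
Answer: $- \frac{95}{13872} + \frac{i}{612} \approx -0.0068483 + 0.001634 i$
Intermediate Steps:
$C{\left(E,z \right)} = 1 + E$ ($C{\left(E,z \right)} = 7 - \left(6 - E\right) = 7 + \left(-6 + E\right) = 1 + E$)
$y{\left(V \right)} = - \frac{1}{4 \sqrt{V}}$
$\left(\frac{1}{C{\left(0,13 \right)} + 101} + y{\left(-9 \right)}\right)^{2} = \left(\frac{1}{\left(1 + 0\right) + 101} - \frac{1}{4 \cdot 3 i}\right)^{2} = \left(\frac{1}{1 + 101} - \frac{\left(- \frac{1}{3}\right) i}{4}\right)^{2} = \left(\frac{1}{102} + \frac{i}{12}\right)^{2}$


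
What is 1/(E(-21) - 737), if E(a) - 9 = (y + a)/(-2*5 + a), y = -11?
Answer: -31/22536 ≈ -0.0013756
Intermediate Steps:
E(a) = 9 + (-11 + a)/(-10 + a) (E(a) = 9 + (-11 + a)/(-2*5 + a) = 9 + (-11 + a)/(-10 + a))
1/(E(-21) - 737) = 1/((-101 + 10*(-21))/(-10 - 21) - 737) = 1/((-101 - 210)/(-31) - 737) = 1/(-1/31*(-311) - 737) = 1/(311/31 - 737) = 1/(-22536/31) = -31/22536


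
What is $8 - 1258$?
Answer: $-1250$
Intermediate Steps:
$8 - 1258 = -1250$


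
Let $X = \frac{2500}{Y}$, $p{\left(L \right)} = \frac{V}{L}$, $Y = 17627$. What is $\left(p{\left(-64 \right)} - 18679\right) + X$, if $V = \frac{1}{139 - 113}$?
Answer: $- \frac{547875733339}{29331328} \approx -18679.0$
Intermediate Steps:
$V = \frac{1}{26} \approx 0.038462$
$p{\left(L \right)} = \frac{1}{26 L}$
$X = \frac{2500}{17627} \approx 0.14183$
$\left(p{\left(-64 \right)} - 18679\right) + X = \left(\frac{1}{26 \left(-64\right)} - 18679\right) + \frac{2500}{17627} = \left(\frac{1}{26} \left(- \frac{1}{64}\right) - 18679\right) + \frac{2500}{17627} = \left(- \frac{1}{1664} - 18679\right) + \frac{2500}{17627} = - \frac{31081857}{1664} + \frac{2500}{17627} = - \frac{547875733339}{29331328}$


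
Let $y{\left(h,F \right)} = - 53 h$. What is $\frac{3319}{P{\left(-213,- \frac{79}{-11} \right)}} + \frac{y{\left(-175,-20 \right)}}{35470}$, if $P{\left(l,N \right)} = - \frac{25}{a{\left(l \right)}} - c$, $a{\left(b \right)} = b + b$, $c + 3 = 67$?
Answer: $- \frac{9979635691}{193233466} \approx -51.646$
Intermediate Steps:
$c = 64$ ($c = -3 + 67 = 64$)
$a{\left(b \right)} = 2 b$
$P{\left(l,N \right)} = -64 - \frac{25}{2 l}$ ($P{\left(l,N \right)} = - \frac{25}{2 l} - 64 = -64 - \frac{25}{2 l}$)
$\frac{3319}{P{\left(-213,- \frac{79}{-11} \right)}} + \frac{y{\left(-175,-20 \right)}}{35470} = \frac{3319}{-64 - \frac{25}{2 \left(-213\right)}} + \frac{\left(-53\right) \left(-175\right)}{35470} = \frac{3319}{-64 - - \frac{25}{426}} + 9275 \cdot \frac{1}{35470} = \frac{3319}{-64 + \frac{25}{426}} + \frac{1855}{7094} = \frac{3319}{- \frac{27239}{426}} + \frac{1855}{7094} = 3319 \left(- \frac{426}{27239}\right) + \frac{1855}{7094} = - \frac{1413894}{27239} + \frac{1855}{7094} = - \frac{9979635691}{193233466}$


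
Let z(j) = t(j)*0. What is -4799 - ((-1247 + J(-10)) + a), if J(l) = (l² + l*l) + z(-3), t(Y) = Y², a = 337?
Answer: -4089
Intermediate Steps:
z(j) = 0 (z(j) = j²*0 = 0)
J(l) = 2*l² (J(l) = (l² + l*l) + 0 = (l² + l²) + 0 = 2*l² + 0 = 2*l²)
-4799 - ((-1247 + J(-10)) + a) = -4799 - ((-1247 + 2*(-10)²) + 337) = -4799 - ((-1247 + 2*100) + 337) = -4799 - ((-1247 + 200) + 337) = -4799 - (-1047 + 337) = -4799 - 1*(-710) = -4799 + 710 = -4089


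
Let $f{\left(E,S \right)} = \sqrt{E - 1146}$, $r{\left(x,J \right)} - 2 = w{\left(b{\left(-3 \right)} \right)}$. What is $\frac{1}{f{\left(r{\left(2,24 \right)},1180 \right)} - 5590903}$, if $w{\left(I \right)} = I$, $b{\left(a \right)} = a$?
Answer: $- \frac{5590903}{31258196356556} - \frac{i \sqrt{1147}}{31258196356556} \approx -1.7886 \cdot 10^{-7} - 1.0835 \cdot 10^{-12} i$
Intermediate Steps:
$r{\left(x,J \right)} = -1$ ($r{\left(x,J \right)} = 2 - 3 = -1$)
$f{\left(E,S \right)} = \sqrt{-1146 + E}$
$\frac{1}{f{\left(r{\left(2,24 \right)},1180 \right)} - 5590903} = \frac{1}{\sqrt{-1146 - 1} - 5590903} = \frac{1}{\sqrt{-1147} - 5590903} = \frac{1}{i \sqrt{1147} - 5590903} = \frac{1}{-5590903 + i \sqrt{1147}}$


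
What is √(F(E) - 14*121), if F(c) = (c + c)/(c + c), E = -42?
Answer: I*√1693 ≈ 41.146*I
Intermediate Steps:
F(c) = 1 (F(c) = (2*c)/((2*c)) = (2*c)*(1/(2*c)) = 1)
√(F(E) - 14*121) = √(1 - 14*121) = √(1 - 1694) = √(-1693) = I*√1693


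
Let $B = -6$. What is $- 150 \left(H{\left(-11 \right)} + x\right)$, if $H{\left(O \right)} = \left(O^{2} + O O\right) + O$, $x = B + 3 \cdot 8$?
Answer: $-37350$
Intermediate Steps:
$x = 18$ ($x = -6 + 3 \cdot 8 = -6 + 24 = 18$)
$H{\left(O \right)} = O + 2 O^{2}$ ($H{\left(O \right)} = \left(O^{2} + O^{2}\right) + O = 2 O^{2} + O = O + 2 O^{2}$)
$- 150 \left(H{\left(-11 \right)} + x\right) = - 150 \left(- 11 \left(1 + 2 \left(-11\right)\right) + 18\right) = - 150 \left(- 11 \left(1 - 22\right) + 18\right) = - 150 \left(\left(-11\right) \left(-21\right) + 18\right) = - 150 \left(231 + 18\right) = \left(-150\right) 249 = -37350$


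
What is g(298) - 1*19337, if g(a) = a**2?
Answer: 69467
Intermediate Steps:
g(298) - 1*19337 = 298**2 - 1*19337 = 88804 - 19337 = 69467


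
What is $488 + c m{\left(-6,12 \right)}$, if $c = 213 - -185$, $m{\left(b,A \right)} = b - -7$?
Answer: $886$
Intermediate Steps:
$m{\left(b,A \right)} = 7 + b$ ($m{\left(b,A \right)} = b + 7 = 7 + b$)
$c = 398$ ($c = 213 + 185 = 398$)
$488 + c m{\left(-6,12 \right)} = 488 + 398 \left(7 - 6\right) = 488 + 398 \cdot 1 = 488 + 398 = 886$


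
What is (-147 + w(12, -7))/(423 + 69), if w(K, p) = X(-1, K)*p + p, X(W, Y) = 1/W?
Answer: -49/164 ≈ -0.29878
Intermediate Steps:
X(W, Y) = 1/W
w(K, p) = 0 (w(K, p) = p/(-1) + p = -p + p = 0)
(-147 + w(12, -7))/(423 + 69) = (-147 + 0)/(423 + 69) = -147/492 = -147*1/492 = -49/164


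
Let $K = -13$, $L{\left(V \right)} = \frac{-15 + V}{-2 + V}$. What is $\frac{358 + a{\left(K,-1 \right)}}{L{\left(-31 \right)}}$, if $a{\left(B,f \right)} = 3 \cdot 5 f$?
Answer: $\frac{11319}{46} \approx 246.07$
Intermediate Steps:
$L{\left(V \right)} = \frac{-15 + V}{-2 + V}$
$a{\left(B,f \right)} = 15 f$
$\frac{358 + a{\left(K,-1 \right)}}{L{\left(-31 \right)}} = \frac{358 + 15 \left(-1\right)}{\frac{1}{-2 - 31} \left(-15 - 31\right)} = \frac{358 - 15}{\frac{1}{-33} \left(-46\right)} = \frac{343}{\left(- \frac{1}{33}\right) \left(-46\right)} = \frac{343}{\frac{46}{33}} = 343 \cdot \frac{33}{46} = \frac{11319}{46}$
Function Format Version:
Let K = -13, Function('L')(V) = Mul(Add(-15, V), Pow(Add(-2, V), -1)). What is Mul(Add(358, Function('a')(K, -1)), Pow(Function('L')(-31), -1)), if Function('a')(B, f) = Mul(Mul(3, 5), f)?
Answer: Rational(11319, 46) ≈ 246.07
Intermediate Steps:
Function('L')(V) = Mul(Pow(Add(-2, V), -1), Add(-15, V))
Function('a')(B, f) = Mul(15, f)
Mul(Add(358, Function('a')(K, -1)), Pow(Function('L')(-31), -1)) = Mul(Add(358, Mul(15, -1)), Pow(Mul(Pow(Add(-2, -31), -1), Add(-15, -31)), -1)) = Mul(Add(358, -15), Pow(Mul(Pow(-33, -1), -46), -1)) = Mul(343, Pow(Mul(Rational(-1, 33), -46), -1)) = Mul(343, Pow(Rational(46, 33), -1)) = Mul(343, Rational(33, 46)) = Rational(11319, 46)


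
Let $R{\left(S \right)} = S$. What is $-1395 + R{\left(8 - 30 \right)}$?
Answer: $-1417$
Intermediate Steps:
$-1395 + R{\left(8 - 30 \right)} = -1395 + \left(8 - 30\right) = -1395 - 22 = -1417$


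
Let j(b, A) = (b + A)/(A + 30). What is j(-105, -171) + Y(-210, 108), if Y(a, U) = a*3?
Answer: -29518/47 ≈ -628.04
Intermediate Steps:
Y(a, U) = 3*a
j(b, A) = (A + b)/(30 + A)
j(-105, -171) + Y(-210, 108) = (-171 - 105)/(30 - 171) + 3*(-210) = -276/(-141) - 630 = -1/141*(-276) - 630 = 92/47 - 630 = -29518/47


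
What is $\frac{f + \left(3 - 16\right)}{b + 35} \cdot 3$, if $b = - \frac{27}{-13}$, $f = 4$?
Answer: $- \frac{351}{482} \approx -0.72822$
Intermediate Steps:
$b = \frac{27}{13}$ ($b = \left(-27\right) \left(- \frac{1}{13}\right) = \frac{27}{13} \approx 2.0769$)
$\frac{f + \left(3 - 16\right)}{b + 35} \cdot 3 = \frac{4 + \left(3 - 16\right)}{\frac{27}{13} + 35} \cdot 3 = \frac{4 + \left(3 - 16\right)}{\frac{482}{13}} \cdot 3 = \left(4 - 13\right) \frac{13}{482} \cdot 3 = \left(-9\right) \frac{13}{482} \cdot 3 = \left(- \frac{117}{482}\right) 3 = - \frac{351}{482}$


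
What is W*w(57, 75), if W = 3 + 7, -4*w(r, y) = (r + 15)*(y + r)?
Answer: -23760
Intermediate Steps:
w(r, y) = -(15 + r)*(r + y)/4 (w(r, y) = -(r + 15)*(y + r)/4 = -(15 + r)*(r + y)/4)
W = 10
W*w(57, 75) = 10*(-15/4*57 - 15/4*75 - ¼*57² - ¼*57*75) = 10*(-855/4 - 1125/4 - ¼*3249 - 4275/4) = 10*(-855/4 - 1125/4 - 3249/4 - 4275/4) = 10*(-2376) = -23760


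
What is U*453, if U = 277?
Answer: 125481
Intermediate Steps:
U*453 = 277*453 = 125481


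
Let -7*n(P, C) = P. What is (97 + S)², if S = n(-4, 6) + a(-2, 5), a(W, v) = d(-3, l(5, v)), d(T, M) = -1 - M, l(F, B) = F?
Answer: 410881/49 ≈ 8385.3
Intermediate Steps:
a(W, v) = -6 (a(W, v) = -1 - 1*5 = -1 - 5 = -6)
n(P, C) = -P/7
S = -38/7 (S = -⅐*(-4) - 6 = 4/7 - 6 = -38/7 ≈ -5.4286)
(97 + S)² = (97 - 38/7)² = (641/7)² = 410881/49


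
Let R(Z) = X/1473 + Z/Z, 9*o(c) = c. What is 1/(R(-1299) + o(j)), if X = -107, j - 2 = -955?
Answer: -4419/463825 ≈ -0.0095273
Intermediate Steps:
j = -953 (j = 2 - 955 = -953)
o(c) = c/9
R(Z) = 1366/1473 (R(Z) = -107/1473 + Z/Z = -107*1/1473 + 1 = -107/1473 + 1 = 1366/1473)
1/(R(-1299) + o(j)) = 1/(1366/1473 + (⅑)*(-953)) = 1/(1366/1473 - 953/9) = 1/(-463825/4419) = -4419/463825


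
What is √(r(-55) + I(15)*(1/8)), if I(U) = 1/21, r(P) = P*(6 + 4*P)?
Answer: √83049162/84 ≈ 108.49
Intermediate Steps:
I(U) = 1/21
√(r(-55) + I(15)*(1/8)) = √(2*(-55)*(3 + 2*(-55)) + (1/8)/21) = √(2*(-55)*(3 - 110) + (1*(⅛))/21) = √(2*(-55)*(-107) + (1/21)*(⅛)) = √(11770 + 1/168) = √(1977361/168) = √83049162/84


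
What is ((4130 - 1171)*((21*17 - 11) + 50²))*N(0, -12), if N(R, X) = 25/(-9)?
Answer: -210532850/9 ≈ -2.3393e+7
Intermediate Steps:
N(R, X) = -25/9 (N(R, X) = 25*(-⅑) = -25/9)
((4130 - 1171)*((21*17 - 11) + 50²))*N(0, -12) = ((4130 - 1171)*((21*17 - 11) + 50²))*(-25/9) = (2959*((357 - 11) + 2500))*(-25/9) = (2959*(346 + 2500))*(-25/9) = (2959*2846)*(-25/9) = 8421314*(-25/9) = -210532850/9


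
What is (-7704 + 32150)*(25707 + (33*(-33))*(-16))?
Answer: 1054380426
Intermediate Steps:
(-7704 + 32150)*(25707 + (33*(-33))*(-16)) = 24446*(25707 - 1089*(-16)) = 24446*(25707 + 17424) = 24446*43131 = 1054380426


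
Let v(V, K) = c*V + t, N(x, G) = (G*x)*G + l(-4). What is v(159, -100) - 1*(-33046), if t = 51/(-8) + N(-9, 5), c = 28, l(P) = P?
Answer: 298101/8 ≈ 37263.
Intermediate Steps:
N(x, G) = -4 + x*G² (N(x, G) = (G*x)*G - 4 = x*G² - 4 = -4 + x*G²)
t = -1883/8 (t = 51/(-8) + (-4 - 9*5²) = 51*(-⅛) + (-4 - 9*25) = -51/8 + (-4 - 225) = -51/8 - 229 = -1883/8 ≈ -235.38)
v(V, K) = -1883/8 + 28*V (v(V, K) = 28*V - 1883/8 = -1883/8 + 28*V)
v(159, -100) - 1*(-33046) = (-1883/8 + 28*159) - 1*(-33046) = (-1883/8 + 4452) + 33046 = 33733/8 + 33046 = 298101/8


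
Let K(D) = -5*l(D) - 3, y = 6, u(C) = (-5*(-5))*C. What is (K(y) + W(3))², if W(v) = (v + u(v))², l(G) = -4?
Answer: 37222201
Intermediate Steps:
u(C) = 25*C
W(v) = 676*v² (W(v) = (v + 25*v)² = (26*v)² = 676*v²)
K(D) = 17 (K(D) = -5*(-4) - 3 = 20 - 3 = 17)
(K(y) + W(3))² = (17 + 676*3²)² = (17 + 676*9)² = (17 + 6084)² = 6101² = 37222201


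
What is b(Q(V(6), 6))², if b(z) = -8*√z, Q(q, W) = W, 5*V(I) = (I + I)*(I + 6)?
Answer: 384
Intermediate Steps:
V(I) = 2*I*(6 + I)/5 (V(I) = ((I + I)*(I + 6))/5 = ((2*I)*(6 + I))/5 = (2*I*(6 + I))/5 = 2*I*(6 + I)/5)
b(Q(V(6), 6))² = (-8*√6)² = 384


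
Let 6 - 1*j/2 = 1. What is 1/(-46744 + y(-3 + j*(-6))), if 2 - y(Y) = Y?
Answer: -1/46679 ≈ -2.1423e-5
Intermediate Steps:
j = 10 (j = 12 - 2*1 = 12 - 2 = 10)
y(Y) = 2 - Y
1/(-46744 + y(-3 + j*(-6))) = 1/(-46744 + (2 - (-3 + 10*(-6)))) = 1/(-46744 + (2 - (-3 - 60))) = 1/(-46744 + (2 - 1*(-63))) = 1/(-46744 + (2 + 63)) = 1/(-46744 + 65) = 1/(-46679) = -1/46679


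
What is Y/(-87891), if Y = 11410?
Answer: -11410/87891 ≈ -0.12982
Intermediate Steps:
Y/(-87891) = 11410/(-87891) = 11410*(-1/87891) = -11410/87891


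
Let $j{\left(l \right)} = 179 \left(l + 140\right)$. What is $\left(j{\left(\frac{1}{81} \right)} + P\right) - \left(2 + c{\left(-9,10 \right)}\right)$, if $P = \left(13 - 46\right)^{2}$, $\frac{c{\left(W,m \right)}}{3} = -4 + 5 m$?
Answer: $\frac{2106908}{81} \approx 26011.0$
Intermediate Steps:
$c{\left(W,m \right)} = -12 + 15 m$ ($c{\left(W,m \right)} = 3 \left(-4 + 5 m\right) = -12 + 15 m$)
$P = 1089$ ($P = \left(-33\right)^{2} = 1089$)
$j{\left(l \right)} = 25060 + 179 l$ ($j{\left(l \right)} = 179 \left(140 + l\right) = 25060 + 179 l$)
$\left(j{\left(\frac{1}{81} \right)} + P\right) - \left(2 + c{\left(-9,10 \right)}\right) = \left(\left(25060 + \frac{179}{81}\right) + 1089\right) - \left(-10 + 150\right) = \left(\left(25060 + 179 \cdot \frac{1}{81}\right) + 1089\right) - 140 = \left(\left(25060 + \frac{179}{81}\right) + 1089\right) - 140 = \left(\frac{2030039}{81} + 1089\right) - 140 = \frac{2118248}{81} - 140 = \frac{2106908}{81}$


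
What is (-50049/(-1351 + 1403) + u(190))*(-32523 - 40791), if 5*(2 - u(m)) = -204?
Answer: 8765311869/130 ≈ 6.7426e+7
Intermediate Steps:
u(m) = 214/5 (u(m) = 2 - ⅕*(-204) = 2 + 204/5 = 214/5)
(-50049/(-1351 + 1403) + u(190))*(-32523 - 40791) = (-50049/(-1351 + 1403) + 214/5)*(-32523 - 40791) = (-50049/52 + 214/5)*(-73314) = -239117/260*(-73314) = 8765311869/130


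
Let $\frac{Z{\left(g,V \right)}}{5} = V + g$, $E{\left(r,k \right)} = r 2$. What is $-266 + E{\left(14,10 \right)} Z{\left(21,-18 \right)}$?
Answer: $154$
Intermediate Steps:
$E{\left(r,k \right)} = 2 r$
$Z{\left(g,V \right)} = 5 V + 5 g$ ($Z{\left(g,V \right)} = 5 \left(V + g\right) = 5 V + 5 g$)
$-266 + E{\left(14,10 \right)} Z{\left(21,-18 \right)} = -266 + 2 \cdot 14 \left(5 \left(-18\right) + 5 \cdot 21\right) = -266 + 28 \left(-90 + 105\right) = -266 + 28 \cdot 15 = -266 + 420 = 154$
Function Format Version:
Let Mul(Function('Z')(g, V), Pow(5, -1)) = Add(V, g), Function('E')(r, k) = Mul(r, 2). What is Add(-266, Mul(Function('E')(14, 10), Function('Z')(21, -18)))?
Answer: 154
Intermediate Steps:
Function('E')(r, k) = Mul(2, r)
Function('Z')(g, V) = Add(Mul(5, V), Mul(5, g)) (Function('Z')(g, V) = Mul(5, Add(V, g)) = Add(Mul(5, V), Mul(5, g)))
Add(-266, Mul(Function('E')(14, 10), Function('Z')(21, -18))) = Add(-266, Mul(Mul(2, 14), Add(Mul(5, -18), Mul(5, 21)))) = Add(-266, Mul(28, Add(-90, 105))) = Add(-266, Mul(28, 15)) = Add(-266, 420) = 154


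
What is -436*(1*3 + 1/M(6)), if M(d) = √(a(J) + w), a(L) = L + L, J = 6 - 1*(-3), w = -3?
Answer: -1308 - 436*√15/15 ≈ -1420.6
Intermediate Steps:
J = 9 (J = 6 + 3 = 9)
a(L) = 2*L
M(d) = √15 (M(d) = √(2*9 - 3) = √(18 - 3) = √15)
-436*(1*3 + 1/M(6)) = -436*(1*3 + 1/(√15)) = -436*(3 + √15/15) = -1308 - 436*√15/15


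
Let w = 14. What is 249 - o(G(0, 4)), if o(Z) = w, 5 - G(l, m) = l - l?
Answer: 235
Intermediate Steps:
G(l, m) = 5 (G(l, m) = 5 - (l - l) = 5 - 1*0 = 5 + 0 = 5)
o(Z) = 14
249 - o(G(0, 4)) = 249 - 1*14 = 249 - 14 = 235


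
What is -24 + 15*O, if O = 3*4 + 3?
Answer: 201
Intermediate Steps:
O = 15 (O = 12 + 3 = 15)
-24 + 15*O = -24 + 15*15 = -24 + 225 = 201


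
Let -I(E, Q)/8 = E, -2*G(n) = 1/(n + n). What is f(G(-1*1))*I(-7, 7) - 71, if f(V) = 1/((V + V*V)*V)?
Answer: 3229/5 ≈ 645.80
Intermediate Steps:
G(n) = -1/(4*n) (G(n) = -1/(2*(n + n)) = -1/(2*n)/2 = -1/(4*n))
I(E, Q) = -8*E
f(V) = 1/(V*(V + V²)) (f(V) = 1/((V + V²)*V) = 1/(V*(V + V²)))
f(G(-1*1))*I(-7, 7) - 71 = (1/((-1/(4*((-1*1))))²*(1 - 1/(4*((-1*1))))))*(-8*(-7)) - 71 = (1/((-¼/(-1))²*(1 - ¼/(-1))))*56 - 71 = (1/((-¼*(-1))²*(1 - ¼*(-1))))*56 - 71 = (1/(4⁻²*(1 + ¼)))*56 - 71 = (16/(5/4))*56 - 71 = (16*(⅘))*56 - 71 = (64/5)*56 - 71 = 3584/5 - 71 = 3229/5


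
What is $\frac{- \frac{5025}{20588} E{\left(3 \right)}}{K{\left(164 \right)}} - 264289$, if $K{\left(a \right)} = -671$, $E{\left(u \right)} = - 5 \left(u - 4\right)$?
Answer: $- \frac{3651033051247}{13814548} \approx -2.6429 \cdot 10^{5}$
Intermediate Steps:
$E{\left(u \right)} = 20 - 5 u$ ($E{\left(u \right)} = - 5 \left(-4 + u\right) = 20 - 5 u$)
$\frac{- \frac{5025}{20588} E{\left(3 \right)}}{K{\left(164 \right)}} - 264289 = \frac{- \frac{5025}{20588} \left(20 - 15\right)}{-671} - 264289 = \left(-5025\right) \frac{1}{20588} \left(20 - 15\right) \left(- \frac{1}{671}\right) - 264289 = \left(- \frac{5025}{20588}\right) 5 \left(- \frac{1}{671}\right) - 264289 = \left(- \frac{25125}{20588}\right) \left(- \frac{1}{671}\right) - 264289 = \frac{25125}{13814548} - 264289 = - \frac{3651033051247}{13814548}$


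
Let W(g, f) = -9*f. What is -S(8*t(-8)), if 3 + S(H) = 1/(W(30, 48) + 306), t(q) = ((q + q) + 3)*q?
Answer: 379/126 ≈ 3.0079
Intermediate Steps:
t(q) = q*(3 + 2*q) (t(q) = (2*q + 3)*q = (3 + 2*q)*q = q*(3 + 2*q))
S(H) = -379/126 (S(H) = -3 + 1/(-9*48 + 306) = -3 + 1/(-432 + 306) = -3 + 1/(-126) = -3 - 1/126 = -379/126)
-S(8*t(-8)) = -1*(-379/126) = 379/126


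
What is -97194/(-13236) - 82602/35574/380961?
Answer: 12196312923343/1660910466138 ≈ 7.3431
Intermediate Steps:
-97194/(-13236) - 82602/35574/380961 = -97194*(-1/13236) - 82602*1/35574*(1/380961) = 16199/2206 - 13767/5929*1/380961 = 16199/2206 - 4589/752905923 = 12196312923343/1660910466138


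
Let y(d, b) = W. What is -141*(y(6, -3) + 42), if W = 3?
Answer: -6345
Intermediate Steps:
y(d, b) = 3
-141*(y(6, -3) + 42) = -141*(3 + 42) = -141*45 = -6345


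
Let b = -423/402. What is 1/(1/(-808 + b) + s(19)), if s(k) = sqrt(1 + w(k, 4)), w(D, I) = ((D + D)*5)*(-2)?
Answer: -14527342/4454530495607 - 11753378569*I*sqrt(379)/4454530495607 ≈ -3.2613e-6 - 0.051367*I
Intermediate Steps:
b = -141/134 (b = -423*1/402 = -141/134 ≈ -1.0522)
w(D, I) = -20*D (w(D, I) = ((2*D)*5)*(-2) = (10*D)*(-2) = -20*D)
s(k) = sqrt(1 - 20*k)
1/(1/(-808 + b) + s(19)) = 1/(1/(-808 - 141/134) + sqrt(1 - 20*19)) = 1/(1/(-108413/134) + sqrt(1 - 380)) = 1/(-134/108413 + sqrt(-379)) = 1/(-134/108413 + I*sqrt(379))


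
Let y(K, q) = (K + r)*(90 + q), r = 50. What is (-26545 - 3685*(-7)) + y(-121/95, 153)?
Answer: 1053597/95 ≈ 11091.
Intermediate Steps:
y(K, q) = (50 + K)*(90 + q) (y(K, q) = (K + 50)*(90 + q) = (50 + K)*(90 + q))
(-26545 - 3685*(-7)) + y(-121/95, 153) = (-26545 - 3685*(-7)) + (4500 + 50*153 + 90*(-121/95) - 121/95*153) = (-26545 + 25795) + (4500 + 7650 + 90*(-121*1/95) - 121*1/95*153) = -750 + (4500 + 7650 + 90*(-121/95) - 121/95*153) = -750 + (4500 + 7650 - 2178/19 - 18513/95) = -750 + 1124847/95 = 1053597/95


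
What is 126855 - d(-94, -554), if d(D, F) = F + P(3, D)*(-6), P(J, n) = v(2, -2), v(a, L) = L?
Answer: 127397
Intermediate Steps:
P(J, n) = -2
d(D, F) = 12 + F (d(D, F) = F - 2*(-6) = F + 12 = 12 + F)
126855 - d(-94, -554) = 126855 - (12 - 554) = 126855 - 1*(-542) = 126855 + 542 = 127397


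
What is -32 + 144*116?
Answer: 16672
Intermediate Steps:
-32 + 144*116 = -32 + 16704 = 16672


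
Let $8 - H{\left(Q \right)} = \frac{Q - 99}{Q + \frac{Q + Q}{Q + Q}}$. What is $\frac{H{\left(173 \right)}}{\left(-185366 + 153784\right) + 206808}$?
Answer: $\frac{659}{15244662} \approx 4.3228 \cdot 10^{-5}$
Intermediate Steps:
$H{\left(Q \right)} = 8 - \frac{-99 + Q}{1 + Q}$ ($H{\left(Q \right)} = 8 - \frac{Q - 99}{Q + \frac{Q + Q}{Q + Q}} = 8 - \frac{-99 + Q}{Q + \frac{2 Q}{2 Q}} = 8 - \frac{-99 + Q}{Q + 2 Q \frac{1}{2 Q}} = 8 - \frac{-99 + Q}{Q + 1} = 8 - \frac{-99 + Q}{1 + Q}$)
$\frac{H{\left(173 \right)}}{\left(-185366 + 153784\right) + 206808} = \frac{\frac{1}{1 + 173} \left(107 + 7 \cdot 173\right)}{\left(-185366 + 153784\right) + 206808} = \frac{\frac{1}{174} \left(107 + 1211\right)}{-31582 + 206808} = \frac{\frac{1}{174} \cdot 1318}{175226} = \frac{659}{87} \cdot \frac{1}{175226} = \frac{659}{15244662}$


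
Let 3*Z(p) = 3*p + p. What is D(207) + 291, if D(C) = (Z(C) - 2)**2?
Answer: 75367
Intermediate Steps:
Z(p) = 4*p/3 (Z(p) = (3*p + p)/3 = (4*p)/3 = 4*p/3)
D(C) = (-2 + 4*C/3)**2 (D(C) = (4*C/3 - 2)**2 = (-2 + 4*C/3)**2)
D(207) + 291 = 4*(-3 + 2*207)**2/9 + 291 = 4*(-3 + 414)**2/9 + 291 = (4/9)*411**2 + 291 = (4/9)*168921 + 291 = 75076 + 291 = 75367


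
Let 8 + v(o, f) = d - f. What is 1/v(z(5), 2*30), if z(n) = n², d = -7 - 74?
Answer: -1/149 ≈ -0.0067114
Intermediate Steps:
d = -81
v(o, f) = -89 - f (v(o, f) = -8 + (-81 - f) = -89 - f)
1/v(z(5), 2*30) = 1/(-89 - 2*30) = 1/(-89 - 1*60) = 1/(-89 - 60) = 1/(-149) = -1/149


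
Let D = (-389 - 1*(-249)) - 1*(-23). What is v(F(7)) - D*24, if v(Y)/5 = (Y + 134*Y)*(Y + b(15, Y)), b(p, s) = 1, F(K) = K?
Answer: 40608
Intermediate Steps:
D = -117 (D = (-389 + 249) + 23 = -140 + 23 = -117)
v(Y) = 675*Y*(1 + Y) (v(Y) = 5*((Y + 134*Y)*(Y + 1)) = 5*((135*Y)*(1 + Y)) = 5*(135*Y*(1 + Y)) = 675*Y*(1 + Y))
v(F(7)) - D*24 = 675*7*(1 + 7) - (-117)*24 = 675*7*8 - 1*(-2808) = 37800 + 2808 = 40608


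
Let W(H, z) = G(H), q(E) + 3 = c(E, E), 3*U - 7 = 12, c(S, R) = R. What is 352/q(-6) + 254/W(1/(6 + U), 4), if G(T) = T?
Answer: 27842/9 ≈ 3093.6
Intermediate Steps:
U = 19/3 (U = 7/3 + (1/3)*12 = 7/3 + 4 = 19/3 ≈ 6.3333)
q(E) = -3 + E
W(H, z) = H
352/q(-6) + 254/W(1/(6 + U), 4) = 352/(-3 - 6) + 254/(1/(6 + 19/3)) = 352/(-9) + 254/(1/(37/3)) = 352*(-1/9) + 254/(3/37) = -352/9 + 254*(37/3) = -352/9 + 9398/3 = 27842/9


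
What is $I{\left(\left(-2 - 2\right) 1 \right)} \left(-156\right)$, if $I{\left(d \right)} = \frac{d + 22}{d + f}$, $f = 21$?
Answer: $- \frac{2808}{17} \approx -165.18$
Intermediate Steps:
$I{\left(d \right)} = \frac{22 + d}{21 + d}$ ($I{\left(d \right)} = \frac{d + 22}{d + 21} = \frac{22 + d}{21 + d}$)
$I{\left(\left(-2 - 2\right) 1 \right)} \left(-156\right) = \frac{22 + \left(-2 - 2\right) 1}{21 + \left(-2 - 2\right) 1} \left(-156\right) = \frac{22 - 4}{21 - 4} \left(-156\right) = \frac{1}{17} \cdot 18 \left(-156\right) = \frac{18}{17} \left(-156\right) = - \frac{2808}{17}$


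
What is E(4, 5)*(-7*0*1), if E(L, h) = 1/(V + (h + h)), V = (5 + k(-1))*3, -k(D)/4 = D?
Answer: 0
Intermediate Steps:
k(D) = -4*D
V = 27 (V = (5 - 4*(-1))*3 = (5 + 4)*3 = 9*3 = 27)
E(L, h) = 1/(27 + 2*h) (E(L, h) = 1/(27 + (h + h)) = 1/(27 + 2*h))
E(4, 5)*(-7*0*1) = (-7*0*1)/(27 + 2*5) = (0*1)/(27 + 10) = 0/37 = (1/37)*0 = 0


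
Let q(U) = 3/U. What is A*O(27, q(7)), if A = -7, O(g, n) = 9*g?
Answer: -1701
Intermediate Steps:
A*O(27, q(7)) = -63*27 = -7*243 = -1701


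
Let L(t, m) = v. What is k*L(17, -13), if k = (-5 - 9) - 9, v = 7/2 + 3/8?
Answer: -713/8 ≈ -89.125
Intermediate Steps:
v = 31/8 (v = 7*(½) + 3*(⅛) = 7/2 + 3/8 = 31/8 ≈ 3.8750)
L(t, m) = 31/8
k = -23 (k = -14 - 9 = -23)
k*L(17, -13) = -23*31/8 = -713/8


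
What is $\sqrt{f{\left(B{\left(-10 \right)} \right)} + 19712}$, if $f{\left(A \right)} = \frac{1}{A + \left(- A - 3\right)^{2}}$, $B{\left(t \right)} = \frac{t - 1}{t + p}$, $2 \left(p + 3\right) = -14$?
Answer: $\frac{4 \sqrt{34099576597}}{5261} \approx 140.4$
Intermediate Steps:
$p = -10$ ($p = -3 + \frac{1}{2} \left(-14\right) = -3 - 7 = -10$)
$B{\left(t \right)} = \frac{-1 + t}{-10 + t}$ ($B{\left(t \right)} = \frac{t - 1}{t - 10} = \frac{-1 + t}{-10 + t}$)
$f{\left(A \right)} = \frac{1}{A + \left(-3 - A\right)^{2}}$
$\sqrt{f{\left(B{\left(-10 \right)} \right)} + 19712} = \sqrt{\frac{1}{\frac{-1 - 10}{-10 - 10} + \left(3 + \frac{-1 - 10}{-10 - 10}\right)^{2}} + 19712} = \sqrt{\frac{1}{\frac{1}{-20} \left(-11\right) + \left(3 + \frac{1}{-20} \left(-11\right)\right)^{2}} + 19712} = \sqrt{\frac{1}{\left(- \frac{1}{20}\right) \left(-11\right) + \left(3 - - \frac{11}{20}\right)^{2}} + 19712} = \sqrt{\frac{1}{\frac{11}{20} + \left(3 + \frac{11}{20}\right)^{2}} + 19712} = \sqrt{\frac{1}{\frac{11}{20} + \left(\frac{71}{20}\right)^{2}} + 19712} = \sqrt{\frac{1}{\frac{11}{20} + \frac{5041}{400}} + 19712} = \sqrt{\frac{1}{\frac{5261}{400}} + 19712} = \sqrt{\frac{400}{5261} + 19712} = \sqrt{\frac{103705232}{5261}} = \frac{4 \sqrt{34099576597}}{5261}$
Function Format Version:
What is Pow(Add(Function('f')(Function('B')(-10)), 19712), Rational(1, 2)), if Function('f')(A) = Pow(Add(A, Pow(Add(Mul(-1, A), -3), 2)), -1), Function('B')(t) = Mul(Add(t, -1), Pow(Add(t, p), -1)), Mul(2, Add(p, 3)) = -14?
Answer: Mul(Rational(4, 5261), Pow(34099576597, Rational(1, 2))) ≈ 140.40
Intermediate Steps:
p = -10 (p = Add(-3, Mul(Rational(1, 2), -14)) = Add(-3, -7) = -10)
Function('B')(t) = Mul(Pow(Add(-10, t), -1), Add(-1, t)) (Function('B')(t) = Mul(Add(t, -1), Pow(Add(t, -10), -1)) = Mul(Add(-1, t), Pow(Add(-10, t), -1)) = Mul(Pow(Add(-10, t), -1), Add(-1, t)))
Function('f')(A) = Pow(Add(A, Pow(Add(-3, Mul(-1, A)), 2)), -1)
Pow(Add(Function('f')(Function('B')(-10)), 19712), Rational(1, 2)) = Pow(Add(Pow(Add(Mul(Pow(Add(-10, -10), -1), Add(-1, -10)), Pow(Add(3, Mul(Pow(Add(-10, -10), -1), Add(-1, -10))), 2)), -1), 19712), Rational(1, 2)) = Pow(Add(Pow(Add(Mul(Pow(-20, -1), -11), Pow(Add(3, Mul(Pow(-20, -1), -11)), 2)), -1), 19712), Rational(1, 2)) = Pow(Add(Pow(Add(Mul(Rational(-1, 20), -11), Pow(Add(3, Mul(Rational(-1, 20), -11)), 2)), -1), 19712), Rational(1, 2)) = Pow(Add(Pow(Add(Rational(11, 20), Pow(Add(3, Rational(11, 20)), 2)), -1), 19712), Rational(1, 2)) = Pow(Add(Pow(Add(Rational(11, 20), Pow(Rational(71, 20), 2)), -1), 19712), Rational(1, 2)) = Pow(Add(Pow(Add(Rational(11, 20), Rational(5041, 400)), -1), 19712), Rational(1, 2)) = Pow(Add(Pow(Rational(5261, 400), -1), 19712), Rational(1, 2)) = Pow(Add(Rational(400, 5261), 19712), Rational(1, 2)) = Pow(Rational(103705232, 5261), Rational(1, 2)) = Mul(Rational(4, 5261), Pow(34099576597, Rational(1, 2)))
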